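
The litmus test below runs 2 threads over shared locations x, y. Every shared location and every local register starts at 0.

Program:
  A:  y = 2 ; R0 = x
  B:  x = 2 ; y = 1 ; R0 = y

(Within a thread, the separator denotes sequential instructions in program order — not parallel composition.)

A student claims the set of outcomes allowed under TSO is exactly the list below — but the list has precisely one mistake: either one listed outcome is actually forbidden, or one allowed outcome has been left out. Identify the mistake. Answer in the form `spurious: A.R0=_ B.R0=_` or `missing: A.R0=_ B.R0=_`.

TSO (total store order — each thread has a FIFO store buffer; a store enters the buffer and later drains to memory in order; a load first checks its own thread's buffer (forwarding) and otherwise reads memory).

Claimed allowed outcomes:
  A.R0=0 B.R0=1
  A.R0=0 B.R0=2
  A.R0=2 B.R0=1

outcome vector order: (A.R0,B.R0)
TSO: 4 outcomes — {0/1 0/2 2/1 2/2}
TSO∖claimed = {2/2}

missing: A.R0=2 B.R0=2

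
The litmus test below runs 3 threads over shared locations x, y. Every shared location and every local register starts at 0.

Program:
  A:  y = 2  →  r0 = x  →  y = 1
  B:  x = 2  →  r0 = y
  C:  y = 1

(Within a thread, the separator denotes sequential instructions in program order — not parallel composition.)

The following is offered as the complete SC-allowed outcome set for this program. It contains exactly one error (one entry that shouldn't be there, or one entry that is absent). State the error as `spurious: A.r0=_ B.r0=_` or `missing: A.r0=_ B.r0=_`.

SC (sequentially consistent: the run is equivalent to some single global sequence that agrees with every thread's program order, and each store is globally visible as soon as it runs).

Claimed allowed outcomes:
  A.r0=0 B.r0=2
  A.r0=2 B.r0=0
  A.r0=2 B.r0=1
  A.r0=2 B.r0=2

missing: A.r0=0 B.r0=1

outcome vector order: (A.r0,B.r0)
SC (5): 0/1 0/2 2/0 2/1 2/2
SC∖claimed = {0/1}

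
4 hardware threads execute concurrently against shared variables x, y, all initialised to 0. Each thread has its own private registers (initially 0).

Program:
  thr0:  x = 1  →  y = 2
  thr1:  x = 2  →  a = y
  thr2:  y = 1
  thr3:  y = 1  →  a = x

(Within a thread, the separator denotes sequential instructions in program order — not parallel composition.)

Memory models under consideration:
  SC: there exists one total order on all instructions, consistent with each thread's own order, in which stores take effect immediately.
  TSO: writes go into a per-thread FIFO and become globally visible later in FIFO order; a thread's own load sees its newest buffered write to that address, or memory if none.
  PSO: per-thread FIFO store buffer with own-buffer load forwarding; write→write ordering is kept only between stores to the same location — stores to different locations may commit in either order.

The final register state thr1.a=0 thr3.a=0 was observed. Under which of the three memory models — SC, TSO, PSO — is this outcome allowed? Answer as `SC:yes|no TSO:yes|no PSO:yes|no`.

outcome vector order: (thr1.a,thr3.a)
SC: 8 outcomes — {0/1, 0/2, 1/0, 1/1, 1/2, 2/0, 2/1, 2/2}
TSO: 9 outcomes — {0/0, 0/1, 0/2, 1/0, 1/1, 1/2, 2/0, 2/1, 2/2}
PSO: 9 outcomes — {0/0, 0/1, 0/2, 1/0, 1/1, 1/2, 2/0, 2/1, 2/2}
target 0/0 ∈ {TSO,PSO}

SC:no TSO:yes PSO:yes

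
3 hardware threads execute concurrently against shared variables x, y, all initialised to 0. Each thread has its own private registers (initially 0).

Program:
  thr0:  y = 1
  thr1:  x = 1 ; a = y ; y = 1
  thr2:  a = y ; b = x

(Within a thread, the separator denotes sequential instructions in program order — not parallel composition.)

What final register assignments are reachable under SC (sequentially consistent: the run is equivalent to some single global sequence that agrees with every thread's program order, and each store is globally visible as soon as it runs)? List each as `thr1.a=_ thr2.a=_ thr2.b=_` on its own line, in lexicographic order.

thr1.a=0 thr2.a=0 thr2.b=0
thr1.a=0 thr2.a=0 thr2.b=1
thr1.a=0 thr2.a=1 thr2.b=1
thr1.a=1 thr2.a=0 thr2.b=0
thr1.a=1 thr2.a=0 thr2.b=1
thr1.a=1 thr2.a=1 thr2.b=0
thr1.a=1 thr2.a=1 thr2.b=1

outcome vector order: (thr1.a,thr2.a,thr2.b)
|SC outcomes| = 7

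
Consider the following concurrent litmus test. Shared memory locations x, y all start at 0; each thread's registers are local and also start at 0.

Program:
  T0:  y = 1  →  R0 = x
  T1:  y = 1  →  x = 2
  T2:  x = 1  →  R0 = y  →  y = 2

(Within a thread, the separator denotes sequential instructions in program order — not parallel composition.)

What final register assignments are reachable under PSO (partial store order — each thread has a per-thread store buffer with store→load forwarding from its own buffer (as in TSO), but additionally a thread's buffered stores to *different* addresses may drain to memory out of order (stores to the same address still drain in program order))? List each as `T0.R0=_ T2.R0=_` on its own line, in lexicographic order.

outcome vector order: (T0.R0,T2.R0)
|PSO outcomes| = 6

T0.R0=0 T2.R0=0
T0.R0=0 T2.R0=1
T0.R0=1 T2.R0=0
T0.R0=1 T2.R0=1
T0.R0=2 T2.R0=0
T0.R0=2 T2.R0=1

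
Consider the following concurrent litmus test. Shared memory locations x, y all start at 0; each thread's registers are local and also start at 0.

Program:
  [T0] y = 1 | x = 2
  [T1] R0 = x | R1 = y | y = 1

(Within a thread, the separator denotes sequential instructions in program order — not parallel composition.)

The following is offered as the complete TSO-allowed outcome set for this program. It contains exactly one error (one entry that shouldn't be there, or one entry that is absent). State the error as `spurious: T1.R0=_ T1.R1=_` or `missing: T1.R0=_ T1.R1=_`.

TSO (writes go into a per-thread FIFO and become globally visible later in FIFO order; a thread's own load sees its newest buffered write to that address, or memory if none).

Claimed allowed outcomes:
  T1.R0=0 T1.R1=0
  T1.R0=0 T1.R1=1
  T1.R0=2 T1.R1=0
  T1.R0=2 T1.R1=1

outcome vector order: (T1.R0,T1.R1)
TSO: 3 outcomes — {0/0; 0/1; 2/1}
claimed∖TSO = {2/0}

spurious: T1.R0=2 T1.R1=0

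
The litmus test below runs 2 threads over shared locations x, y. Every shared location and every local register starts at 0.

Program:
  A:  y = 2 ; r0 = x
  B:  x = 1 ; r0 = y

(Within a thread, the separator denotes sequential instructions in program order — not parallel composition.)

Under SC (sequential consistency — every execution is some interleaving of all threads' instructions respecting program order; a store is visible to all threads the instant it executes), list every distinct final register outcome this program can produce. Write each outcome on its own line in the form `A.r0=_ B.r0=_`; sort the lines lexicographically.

A.r0=0 B.r0=2
A.r0=1 B.r0=0
A.r0=1 B.r0=2

outcome vector order: (A.r0,B.r0)
|SC outcomes| = 3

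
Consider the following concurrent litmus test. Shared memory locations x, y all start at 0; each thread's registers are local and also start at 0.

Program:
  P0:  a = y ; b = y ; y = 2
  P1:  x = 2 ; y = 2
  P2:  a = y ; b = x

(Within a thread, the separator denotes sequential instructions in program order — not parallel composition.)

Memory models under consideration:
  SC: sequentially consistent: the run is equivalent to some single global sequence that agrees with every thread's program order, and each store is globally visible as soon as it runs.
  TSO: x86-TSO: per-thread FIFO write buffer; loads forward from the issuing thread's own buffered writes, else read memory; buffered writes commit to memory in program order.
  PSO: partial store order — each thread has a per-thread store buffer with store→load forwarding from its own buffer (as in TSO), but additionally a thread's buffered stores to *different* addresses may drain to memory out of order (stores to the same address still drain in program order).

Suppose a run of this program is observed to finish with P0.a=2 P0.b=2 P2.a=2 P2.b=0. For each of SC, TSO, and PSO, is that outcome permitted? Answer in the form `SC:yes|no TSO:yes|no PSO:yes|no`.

SC:no TSO:no PSO:yes

outcome vector order: (P0.a,P0.b,P2.a,P2.b)
[SC] allowed = {0000; 0002; 0020; 0022; 0200; 0202; 0222; 2200; 2202; 2222}
[TSO] allowed = {0000; 0002; 0020; 0022; 0200; 0202; 0222; 2200; 2202; 2222}
[PSO] allowed = {0000; 0002; 0020; 0022; 0200; 0202; 0220; 0222; 2200; 2202; 2220; 2222}
target 2220 ∈ {PSO}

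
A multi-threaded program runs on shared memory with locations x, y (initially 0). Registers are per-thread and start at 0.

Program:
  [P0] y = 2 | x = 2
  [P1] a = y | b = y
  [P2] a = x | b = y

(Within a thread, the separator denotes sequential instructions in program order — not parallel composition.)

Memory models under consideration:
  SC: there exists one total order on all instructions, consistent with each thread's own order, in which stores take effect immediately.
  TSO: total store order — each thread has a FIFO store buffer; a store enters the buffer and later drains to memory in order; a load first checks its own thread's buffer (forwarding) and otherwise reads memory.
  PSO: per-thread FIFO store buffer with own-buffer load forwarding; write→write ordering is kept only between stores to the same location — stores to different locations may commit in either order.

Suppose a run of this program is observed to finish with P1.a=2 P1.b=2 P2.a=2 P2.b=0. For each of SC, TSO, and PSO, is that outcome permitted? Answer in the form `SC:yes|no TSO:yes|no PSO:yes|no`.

SC:no TSO:no PSO:yes

outcome vector order: (P1.a,P1.b,P2.a,P2.b)
SC: 9 outcomes — {<0 0 0 0>, <0 0 0 2>, <0 0 2 2>, <0 2 0 0>, <0 2 0 2>, <0 2 2 2>, <2 2 0 0>, <2 2 0 2>, <2 2 2 2>}
TSO: 9 outcomes — {<0 0 0 0>, <0 0 0 2>, <0 0 2 2>, <0 2 0 0>, <0 2 0 2>, <0 2 2 2>, <2 2 0 0>, <2 2 0 2>, <2 2 2 2>}
PSO: 12 outcomes — {<0 0 0 0>, <0 0 0 2>, <0 0 2 0>, <0 0 2 2>, <0 2 0 0>, <0 2 0 2>, <0 2 2 0>, <0 2 2 2>, <2 2 0 0>, <2 2 0 2>, <2 2 2 0>, <2 2 2 2>}
target <2 2 2 0> ∈ {PSO}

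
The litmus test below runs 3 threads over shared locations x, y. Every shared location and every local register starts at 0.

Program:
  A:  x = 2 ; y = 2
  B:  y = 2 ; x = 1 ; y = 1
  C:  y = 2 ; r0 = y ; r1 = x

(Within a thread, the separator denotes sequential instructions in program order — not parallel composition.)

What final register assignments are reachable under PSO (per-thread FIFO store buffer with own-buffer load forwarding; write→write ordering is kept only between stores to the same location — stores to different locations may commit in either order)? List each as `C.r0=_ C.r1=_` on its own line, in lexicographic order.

outcome vector order: (C.r0,C.r1)
|PSO outcomes| = 6

C.r0=1 C.r1=0
C.r0=1 C.r1=1
C.r0=1 C.r1=2
C.r0=2 C.r1=0
C.r0=2 C.r1=1
C.r0=2 C.r1=2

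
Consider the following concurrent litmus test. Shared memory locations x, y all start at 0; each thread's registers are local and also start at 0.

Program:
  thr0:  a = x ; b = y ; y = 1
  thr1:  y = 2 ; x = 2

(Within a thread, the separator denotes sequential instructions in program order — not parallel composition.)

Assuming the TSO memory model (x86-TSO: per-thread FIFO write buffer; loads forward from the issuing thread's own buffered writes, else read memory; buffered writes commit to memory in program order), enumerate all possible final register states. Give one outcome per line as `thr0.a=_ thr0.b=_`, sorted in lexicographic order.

outcome vector order: (thr0.a,thr0.b)
|TSO outcomes| = 3

thr0.a=0 thr0.b=0
thr0.a=0 thr0.b=2
thr0.a=2 thr0.b=2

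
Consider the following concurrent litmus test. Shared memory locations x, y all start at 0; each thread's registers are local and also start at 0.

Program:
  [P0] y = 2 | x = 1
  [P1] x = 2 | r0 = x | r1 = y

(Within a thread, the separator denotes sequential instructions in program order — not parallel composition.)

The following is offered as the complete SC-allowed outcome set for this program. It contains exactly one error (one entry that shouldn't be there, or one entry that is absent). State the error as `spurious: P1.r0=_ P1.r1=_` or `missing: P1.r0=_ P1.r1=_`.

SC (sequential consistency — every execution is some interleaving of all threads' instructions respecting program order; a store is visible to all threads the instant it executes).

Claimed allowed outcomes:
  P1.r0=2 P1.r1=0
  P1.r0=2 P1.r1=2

missing: P1.r0=1 P1.r1=2

outcome vector order: (P1.r0,P1.r1)
[SC] allowed = {(1,2), (2,0), (2,2)}
SC∖claimed = {(1,2)}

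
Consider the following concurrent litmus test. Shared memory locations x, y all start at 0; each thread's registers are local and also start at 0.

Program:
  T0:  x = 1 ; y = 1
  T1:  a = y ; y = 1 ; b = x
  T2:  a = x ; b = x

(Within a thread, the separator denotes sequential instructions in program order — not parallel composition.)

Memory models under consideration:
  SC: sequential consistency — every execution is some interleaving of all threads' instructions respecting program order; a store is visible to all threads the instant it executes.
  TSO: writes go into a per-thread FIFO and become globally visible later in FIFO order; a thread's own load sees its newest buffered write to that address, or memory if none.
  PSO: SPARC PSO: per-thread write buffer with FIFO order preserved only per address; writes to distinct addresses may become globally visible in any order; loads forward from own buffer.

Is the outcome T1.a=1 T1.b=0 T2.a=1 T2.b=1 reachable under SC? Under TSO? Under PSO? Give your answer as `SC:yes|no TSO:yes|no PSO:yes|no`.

outcome vector order: (T1.a,T1.b,T2.a,T2.b)
SC (9): 0/0/0/0 0/0/0/1 0/0/1/1 0/1/0/0 0/1/0/1 0/1/1/1 1/1/0/0 1/1/0/1 1/1/1/1
TSO (9): 0/0/0/0 0/0/0/1 0/0/1/1 0/1/0/0 0/1/0/1 0/1/1/1 1/1/0/0 1/1/0/1 1/1/1/1
PSO (12): 0/0/0/0 0/0/0/1 0/0/1/1 0/1/0/0 0/1/0/1 0/1/1/1 1/0/0/0 1/0/0/1 1/0/1/1 1/1/0/0 1/1/0/1 1/1/1/1
target 1/0/1/1 ∈ {PSO}

SC:no TSO:no PSO:yes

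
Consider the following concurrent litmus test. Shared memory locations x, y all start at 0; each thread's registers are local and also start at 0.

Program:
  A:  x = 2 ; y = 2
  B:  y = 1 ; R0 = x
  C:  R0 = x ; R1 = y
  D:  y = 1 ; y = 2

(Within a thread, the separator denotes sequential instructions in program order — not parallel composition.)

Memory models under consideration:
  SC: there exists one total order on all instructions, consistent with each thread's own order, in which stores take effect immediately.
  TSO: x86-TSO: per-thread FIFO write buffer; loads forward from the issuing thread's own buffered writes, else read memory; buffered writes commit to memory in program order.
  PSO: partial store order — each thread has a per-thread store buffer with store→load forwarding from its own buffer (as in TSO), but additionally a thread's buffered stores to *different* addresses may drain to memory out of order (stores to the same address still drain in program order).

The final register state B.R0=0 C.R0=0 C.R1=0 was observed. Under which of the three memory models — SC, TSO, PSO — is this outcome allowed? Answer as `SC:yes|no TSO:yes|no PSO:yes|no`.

SC:yes TSO:yes PSO:yes

outcome vector order: (B.R0,C.R0,C.R1)
[SC] allowed = {000 001 002 021 022 200 201 202 220 221 222}
[TSO] allowed = {000 001 002 020 021 022 200 201 202 220 221 222}
[PSO] allowed = {000 001 002 020 021 022 200 201 202 220 221 222}
target 000 ∈ {SC,TSO,PSO}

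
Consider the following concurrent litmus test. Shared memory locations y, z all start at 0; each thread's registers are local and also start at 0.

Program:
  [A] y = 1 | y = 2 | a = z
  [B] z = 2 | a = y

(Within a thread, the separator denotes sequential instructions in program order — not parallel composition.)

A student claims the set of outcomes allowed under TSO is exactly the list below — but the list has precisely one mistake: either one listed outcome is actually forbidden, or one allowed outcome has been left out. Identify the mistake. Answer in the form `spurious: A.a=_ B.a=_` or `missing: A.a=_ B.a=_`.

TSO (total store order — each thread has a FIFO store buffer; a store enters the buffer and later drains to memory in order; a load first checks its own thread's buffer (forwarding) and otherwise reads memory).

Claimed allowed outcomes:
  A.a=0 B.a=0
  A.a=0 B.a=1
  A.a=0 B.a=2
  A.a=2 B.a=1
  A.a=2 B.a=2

outcome vector order: (A.a,B.a)
under TSO → 0/0; 0/1; 0/2; 2/0; 2/1; 2/2
TSO∖claimed = {2/0}

missing: A.a=2 B.a=0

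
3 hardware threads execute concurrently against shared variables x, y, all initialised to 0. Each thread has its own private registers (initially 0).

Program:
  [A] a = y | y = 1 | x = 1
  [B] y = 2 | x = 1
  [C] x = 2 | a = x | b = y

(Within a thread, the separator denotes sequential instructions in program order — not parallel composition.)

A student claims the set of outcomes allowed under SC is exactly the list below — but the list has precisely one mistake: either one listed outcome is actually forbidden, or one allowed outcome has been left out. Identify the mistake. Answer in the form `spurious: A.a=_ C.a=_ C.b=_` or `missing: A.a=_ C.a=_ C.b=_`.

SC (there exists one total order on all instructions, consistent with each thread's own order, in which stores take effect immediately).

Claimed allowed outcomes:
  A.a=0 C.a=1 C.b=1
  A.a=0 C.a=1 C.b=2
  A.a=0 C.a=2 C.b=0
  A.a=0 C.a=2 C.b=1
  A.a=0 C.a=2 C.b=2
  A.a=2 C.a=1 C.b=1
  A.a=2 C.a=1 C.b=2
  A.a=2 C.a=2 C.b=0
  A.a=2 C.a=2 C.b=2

outcome vector order: (A.a,C.a,C.b)
SC (10): (0,1,1), (0,1,2), (0,2,0), (0,2,1), (0,2,2), (2,1,1), (2,1,2), (2,2,0), (2,2,1), (2,2,2)
SC∖claimed = {(2,2,1)}

missing: A.a=2 C.a=2 C.b=1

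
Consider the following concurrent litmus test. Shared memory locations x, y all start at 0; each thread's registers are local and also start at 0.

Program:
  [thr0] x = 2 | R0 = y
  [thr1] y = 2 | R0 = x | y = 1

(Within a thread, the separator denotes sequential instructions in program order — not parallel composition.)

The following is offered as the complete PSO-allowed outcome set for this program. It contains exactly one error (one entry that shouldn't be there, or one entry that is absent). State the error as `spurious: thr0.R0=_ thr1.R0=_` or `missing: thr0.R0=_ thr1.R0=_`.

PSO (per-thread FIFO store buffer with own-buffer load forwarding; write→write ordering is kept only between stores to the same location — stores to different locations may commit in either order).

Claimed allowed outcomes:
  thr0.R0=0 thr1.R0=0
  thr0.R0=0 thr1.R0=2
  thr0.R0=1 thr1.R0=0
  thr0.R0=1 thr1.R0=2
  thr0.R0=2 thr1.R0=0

missing: thr0.R0=2 thr1.R0=2

outcome vector order: (thr0.R0,thr1.R0)
[PSO] allowed = {(0,0) (0,2) (1,0) (1,2) (2,0) (2,2)}
PSO∖claimed = {(2,2)}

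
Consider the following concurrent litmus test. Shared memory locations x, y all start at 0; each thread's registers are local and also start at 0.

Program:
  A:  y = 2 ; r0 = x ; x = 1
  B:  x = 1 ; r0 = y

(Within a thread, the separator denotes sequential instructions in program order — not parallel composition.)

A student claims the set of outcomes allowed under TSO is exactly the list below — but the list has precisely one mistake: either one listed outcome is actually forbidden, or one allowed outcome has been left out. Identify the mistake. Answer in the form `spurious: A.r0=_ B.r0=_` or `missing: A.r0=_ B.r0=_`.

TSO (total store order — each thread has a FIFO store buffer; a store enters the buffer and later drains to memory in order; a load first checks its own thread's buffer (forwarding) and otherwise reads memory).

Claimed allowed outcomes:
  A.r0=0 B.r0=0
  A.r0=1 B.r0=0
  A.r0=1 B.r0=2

outcome vector order: (A.r0,B.r0)
TSO (4): <0 0>; <0 2>; <1 0>; <1 2>
TSO∖claimed = {<0 2>}

missing: A.r0=0 B.r0=2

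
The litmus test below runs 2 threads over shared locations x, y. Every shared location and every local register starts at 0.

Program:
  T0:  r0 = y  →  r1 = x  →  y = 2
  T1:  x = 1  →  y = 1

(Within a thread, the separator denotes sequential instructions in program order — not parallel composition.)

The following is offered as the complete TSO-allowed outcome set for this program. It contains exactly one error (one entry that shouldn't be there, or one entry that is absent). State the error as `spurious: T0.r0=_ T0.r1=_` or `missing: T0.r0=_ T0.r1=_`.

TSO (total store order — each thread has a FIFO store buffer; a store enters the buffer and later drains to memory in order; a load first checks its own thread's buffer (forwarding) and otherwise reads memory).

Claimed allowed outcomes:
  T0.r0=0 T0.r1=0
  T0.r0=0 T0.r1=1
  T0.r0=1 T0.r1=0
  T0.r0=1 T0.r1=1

spurious: T0.r0=1 T0.r1=0

outcome vector order: (T0.r0,T0.r1)
TSO: 3 outcomes — {<0 0>, <0 1>, <1 1>}
claimed∖TSO = {<1 0>}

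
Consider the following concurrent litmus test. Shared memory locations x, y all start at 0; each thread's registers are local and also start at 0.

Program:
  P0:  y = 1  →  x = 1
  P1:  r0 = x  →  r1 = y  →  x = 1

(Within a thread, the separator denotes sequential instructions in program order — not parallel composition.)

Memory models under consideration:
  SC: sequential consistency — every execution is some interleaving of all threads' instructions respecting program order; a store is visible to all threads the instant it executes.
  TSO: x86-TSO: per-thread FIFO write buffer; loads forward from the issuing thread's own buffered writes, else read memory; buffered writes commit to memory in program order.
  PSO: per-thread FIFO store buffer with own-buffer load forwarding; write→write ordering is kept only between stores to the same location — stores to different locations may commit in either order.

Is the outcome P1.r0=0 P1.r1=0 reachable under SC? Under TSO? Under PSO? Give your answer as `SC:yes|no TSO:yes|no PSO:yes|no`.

outcome vector order: (P1.r0,P1.r1)
SC (3): <0 0>; <0 1>; <1 1>
TSO (3): <0 0>; <0 1>; <1 1>
PSO (4): <0 0>; <0 1>; <1 0>; <1 1>
target <0 0> ∈ {SC,TSO,PSO}

SC:yes TSO:yes PSO:yes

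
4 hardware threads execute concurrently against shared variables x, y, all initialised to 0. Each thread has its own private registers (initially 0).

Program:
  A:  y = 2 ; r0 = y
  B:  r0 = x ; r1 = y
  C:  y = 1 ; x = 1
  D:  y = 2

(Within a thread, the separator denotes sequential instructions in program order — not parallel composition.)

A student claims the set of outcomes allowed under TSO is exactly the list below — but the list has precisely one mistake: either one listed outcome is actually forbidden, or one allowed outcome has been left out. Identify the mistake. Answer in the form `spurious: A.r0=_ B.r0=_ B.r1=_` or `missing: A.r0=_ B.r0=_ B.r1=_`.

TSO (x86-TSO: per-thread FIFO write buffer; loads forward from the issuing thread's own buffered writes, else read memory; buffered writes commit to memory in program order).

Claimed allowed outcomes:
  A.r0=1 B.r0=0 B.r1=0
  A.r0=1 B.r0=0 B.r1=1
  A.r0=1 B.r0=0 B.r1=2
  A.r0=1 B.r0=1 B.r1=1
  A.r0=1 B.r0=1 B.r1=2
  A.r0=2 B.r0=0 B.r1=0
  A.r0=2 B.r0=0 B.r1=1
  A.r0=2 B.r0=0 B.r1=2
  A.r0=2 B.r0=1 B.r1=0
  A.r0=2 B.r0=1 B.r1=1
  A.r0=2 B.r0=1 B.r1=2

spurious: A.r0=2 B.r0=1 B.r1=0

outcome vector order: (A.r0,B.r0,B.r1)
TSO: 10 outcomes — {100 101 102 111 112 200 201 202 211 212}
claimed∖TSO = {210}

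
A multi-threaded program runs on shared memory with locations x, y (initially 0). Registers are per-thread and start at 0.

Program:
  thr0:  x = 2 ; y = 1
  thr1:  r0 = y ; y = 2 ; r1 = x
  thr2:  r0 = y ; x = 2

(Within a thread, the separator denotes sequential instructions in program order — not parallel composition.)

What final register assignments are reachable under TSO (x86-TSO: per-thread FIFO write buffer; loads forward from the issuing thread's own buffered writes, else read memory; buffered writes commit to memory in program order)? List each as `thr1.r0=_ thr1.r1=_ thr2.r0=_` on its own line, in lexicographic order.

thr1.r0=0 thr1.r1=0 thr2.r0=0
thr1.r0=0 thr1.r1=0 thr2.r0=1
thr1.r0=0 thr1.r1=0 thr2.r0=2
thr1.r0=0 thr1.r1=2 thr2.r0=0
thr1.r0=0 thr1.r1=2 thr2.r0=1
thr1.r0=0 thr1.r1=2 thr2.r0=2
thr1.r0=1 thr1.r1=2 thr2.r0=0
thr1.r0=1 thr1.r1=2 thr2.r0=1
thr1.r0=1 thr1.r1=2 thr2.r0=2

outcome vector order: (thr1.r0,thr1.r1,thr2.r0)
|TSO outcomes| = 9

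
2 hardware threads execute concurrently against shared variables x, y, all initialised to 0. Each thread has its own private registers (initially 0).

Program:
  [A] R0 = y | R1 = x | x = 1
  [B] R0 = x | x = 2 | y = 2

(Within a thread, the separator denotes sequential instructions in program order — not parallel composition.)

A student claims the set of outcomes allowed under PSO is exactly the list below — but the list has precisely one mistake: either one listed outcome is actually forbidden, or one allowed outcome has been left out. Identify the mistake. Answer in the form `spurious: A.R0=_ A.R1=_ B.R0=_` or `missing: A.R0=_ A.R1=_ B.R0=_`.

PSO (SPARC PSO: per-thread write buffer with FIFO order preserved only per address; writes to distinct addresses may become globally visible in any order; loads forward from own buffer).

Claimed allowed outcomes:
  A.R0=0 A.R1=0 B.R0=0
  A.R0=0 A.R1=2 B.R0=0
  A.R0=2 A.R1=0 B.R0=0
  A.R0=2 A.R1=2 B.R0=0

missing: A.R0=0 A.R1=0 B.R0=1

outcome vector order: (A.R0,A.R1,B.R0)
PSO: 5 outcomes — {<0 0 0>; <0 0 1>; <0 2 0>; <2 0 0>; <2 2 0>}
PSO∖claimed = {<0 0 1>}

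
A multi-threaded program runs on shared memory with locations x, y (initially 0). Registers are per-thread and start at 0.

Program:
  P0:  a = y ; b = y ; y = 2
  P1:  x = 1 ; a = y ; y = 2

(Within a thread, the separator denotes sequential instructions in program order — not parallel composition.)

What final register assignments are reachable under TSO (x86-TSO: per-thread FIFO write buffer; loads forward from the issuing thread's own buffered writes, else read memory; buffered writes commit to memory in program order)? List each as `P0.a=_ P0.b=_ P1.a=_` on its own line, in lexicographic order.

outcome vector order: (P0.a,P0.b,P1.a)
|TSO outcomes| = 4

P0.a=0 P0.b=0 P1.a=0
P0.a=0 P0.b=0 P1.a=2
P0.a=0 P0.b=2 P1.a=0
P0.a=2 P0.b=2 P1.a=0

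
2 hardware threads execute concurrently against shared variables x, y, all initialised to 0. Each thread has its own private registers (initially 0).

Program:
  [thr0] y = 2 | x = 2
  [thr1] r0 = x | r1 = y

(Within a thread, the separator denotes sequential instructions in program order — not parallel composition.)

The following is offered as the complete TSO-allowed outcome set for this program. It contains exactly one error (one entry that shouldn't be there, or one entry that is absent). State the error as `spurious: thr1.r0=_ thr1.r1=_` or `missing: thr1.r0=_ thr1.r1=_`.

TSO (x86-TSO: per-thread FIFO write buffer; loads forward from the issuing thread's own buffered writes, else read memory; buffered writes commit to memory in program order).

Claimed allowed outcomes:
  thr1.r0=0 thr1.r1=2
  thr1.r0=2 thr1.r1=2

missing: thr1.r0=0 thr1.r1=0

outcome vector order: (thr1.r0,thr1.r1)
TSO (3): (0,0) (0,2) (2,2)
TSO∖claimed = {(0,0)}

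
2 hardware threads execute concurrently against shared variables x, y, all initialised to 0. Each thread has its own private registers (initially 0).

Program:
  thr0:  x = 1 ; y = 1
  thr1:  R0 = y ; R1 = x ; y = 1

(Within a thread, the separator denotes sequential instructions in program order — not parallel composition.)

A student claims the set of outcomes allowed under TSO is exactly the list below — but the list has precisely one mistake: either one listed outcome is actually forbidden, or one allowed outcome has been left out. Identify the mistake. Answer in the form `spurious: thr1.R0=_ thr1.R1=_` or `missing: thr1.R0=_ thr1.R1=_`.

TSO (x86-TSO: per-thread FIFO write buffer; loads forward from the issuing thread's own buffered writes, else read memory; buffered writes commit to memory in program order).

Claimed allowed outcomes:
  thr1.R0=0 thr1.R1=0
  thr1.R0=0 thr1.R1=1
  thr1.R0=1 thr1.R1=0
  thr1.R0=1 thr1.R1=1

spurious: thr1.R0=1 thr1.R1=0

outcome vector order: (thr1.R0,thr1.R1)
under TSO → (0,0), (0,1), (1,1)
claimed∖TSO = {(1,0)}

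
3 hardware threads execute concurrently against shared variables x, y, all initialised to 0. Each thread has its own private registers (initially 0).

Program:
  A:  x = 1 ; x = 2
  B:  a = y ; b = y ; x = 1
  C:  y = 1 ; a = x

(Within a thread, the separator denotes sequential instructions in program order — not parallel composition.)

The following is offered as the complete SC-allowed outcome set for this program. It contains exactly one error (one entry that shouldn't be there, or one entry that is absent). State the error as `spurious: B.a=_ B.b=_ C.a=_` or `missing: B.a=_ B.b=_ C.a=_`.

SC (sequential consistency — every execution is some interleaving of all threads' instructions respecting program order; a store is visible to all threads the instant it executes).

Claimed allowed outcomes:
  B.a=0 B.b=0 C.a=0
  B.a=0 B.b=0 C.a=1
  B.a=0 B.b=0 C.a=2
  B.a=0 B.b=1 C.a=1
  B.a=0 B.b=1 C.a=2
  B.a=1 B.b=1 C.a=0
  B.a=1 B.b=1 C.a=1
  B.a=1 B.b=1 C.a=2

outcome vector order: (B.a,B.b,C.a)
[SC] allowed = {(0,0,0); (0,0,1); (0,0,2); (0,1,0); (0,1,1); (0,1,2); (1,1,0); (1,1,1); (1,1,2)}
SC∖claimed = {(0,1,0)}

missing: B.a=0 B.b=1 C.a=0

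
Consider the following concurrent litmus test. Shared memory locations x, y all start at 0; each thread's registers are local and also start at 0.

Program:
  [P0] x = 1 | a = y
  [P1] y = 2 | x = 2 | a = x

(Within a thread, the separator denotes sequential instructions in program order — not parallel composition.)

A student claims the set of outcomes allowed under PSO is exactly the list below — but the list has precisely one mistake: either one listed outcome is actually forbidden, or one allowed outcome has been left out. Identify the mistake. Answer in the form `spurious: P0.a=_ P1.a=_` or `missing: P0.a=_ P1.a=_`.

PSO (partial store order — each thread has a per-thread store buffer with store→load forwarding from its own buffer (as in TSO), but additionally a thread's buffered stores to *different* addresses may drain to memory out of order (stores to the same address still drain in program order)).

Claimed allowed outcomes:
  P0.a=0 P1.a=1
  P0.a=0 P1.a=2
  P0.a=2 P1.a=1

missing: P0.a=2 P1.a=2

outcome vector order: (P0.a,P1.a)
[PSO] allowed = {<0 1> <0 2> <2 1> <2 2>}
PSO∖claimed = {<2 2>}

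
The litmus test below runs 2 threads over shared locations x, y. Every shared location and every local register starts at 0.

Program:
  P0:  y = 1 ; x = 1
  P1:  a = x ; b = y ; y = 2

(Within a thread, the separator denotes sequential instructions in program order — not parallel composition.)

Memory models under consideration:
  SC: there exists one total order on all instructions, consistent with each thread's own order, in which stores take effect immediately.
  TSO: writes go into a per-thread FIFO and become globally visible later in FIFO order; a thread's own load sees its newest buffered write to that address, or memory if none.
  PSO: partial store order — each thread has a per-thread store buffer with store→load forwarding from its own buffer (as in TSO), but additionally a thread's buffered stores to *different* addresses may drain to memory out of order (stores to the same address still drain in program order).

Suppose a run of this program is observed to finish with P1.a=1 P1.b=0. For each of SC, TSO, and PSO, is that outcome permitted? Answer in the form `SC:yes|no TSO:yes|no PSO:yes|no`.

SC:no TSO:no PSO:yes

outcome vector order: (P1.a,P1.b)
[SC] allowed = {(0,0), (0,1), (1,1)}
[TSO] allowed = {(0,0), (0,1), (1,1)}
[PSO] allowed = {(0,0), (0,1), (1,0), (1,1)}
target (1,0) ∈ {PSO}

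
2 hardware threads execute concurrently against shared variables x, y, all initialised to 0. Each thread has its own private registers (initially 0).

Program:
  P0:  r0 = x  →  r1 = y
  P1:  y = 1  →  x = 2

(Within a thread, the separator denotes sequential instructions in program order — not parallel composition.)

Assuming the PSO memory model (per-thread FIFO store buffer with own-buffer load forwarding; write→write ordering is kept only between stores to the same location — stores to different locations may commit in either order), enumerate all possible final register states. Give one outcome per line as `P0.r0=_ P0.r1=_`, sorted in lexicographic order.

outcome vector order: (P0.r0,P0.r1)
|PSO outcomes| = 4

P0.r0=0 P0.r1=0
P0.r0=0 P0.r1=1
P0.r0=2 P0.r1=0
P0.r0=2 P0.r1=1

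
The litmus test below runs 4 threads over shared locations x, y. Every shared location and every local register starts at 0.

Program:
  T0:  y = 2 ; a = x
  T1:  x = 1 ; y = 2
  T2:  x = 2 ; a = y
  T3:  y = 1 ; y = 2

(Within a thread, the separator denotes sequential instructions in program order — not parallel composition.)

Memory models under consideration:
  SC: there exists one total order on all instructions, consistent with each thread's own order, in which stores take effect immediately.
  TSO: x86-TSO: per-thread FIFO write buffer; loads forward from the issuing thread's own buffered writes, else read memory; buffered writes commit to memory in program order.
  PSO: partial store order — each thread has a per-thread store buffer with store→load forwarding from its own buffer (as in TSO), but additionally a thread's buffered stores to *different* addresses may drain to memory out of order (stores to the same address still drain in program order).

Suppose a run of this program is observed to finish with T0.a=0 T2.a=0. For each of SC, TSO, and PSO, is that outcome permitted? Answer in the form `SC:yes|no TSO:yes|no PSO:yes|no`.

outcome vector order: (T0.a,T2.a)
SC (8): <0 1> <0 2> <1 0> <1 1> <1 2> <2 0> <2 1> <2 2>
TSO (9): <0 0> <0 1> <0 2> <1 0> <1 1> <1 2> <2 0> <2 1> <2 2>
PSO (9): <0 0> <0 1> <0 2> <1 0> <1 1> <1 2> <2 0> <2 1> <2 2>
target <0 0> ∈ {TSO,PSO}

SC:no TSO:yes PSO:yes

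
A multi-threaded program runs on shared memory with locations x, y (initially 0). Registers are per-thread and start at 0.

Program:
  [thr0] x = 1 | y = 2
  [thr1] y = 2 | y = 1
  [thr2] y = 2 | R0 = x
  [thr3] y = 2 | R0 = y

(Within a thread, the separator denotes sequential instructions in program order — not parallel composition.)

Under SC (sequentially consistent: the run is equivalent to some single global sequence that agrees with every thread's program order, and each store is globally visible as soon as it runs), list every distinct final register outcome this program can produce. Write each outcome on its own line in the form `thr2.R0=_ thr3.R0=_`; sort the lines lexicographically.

outcome vector order: (thr2.R0,thr3.R0)
|SC outcomes| = 4

thr2.R0=0 thr3.R0=1
thr2.R0=0 thr3.R0=2
thr2.R0=1 thr3.R0=1
thr2.R0=1 thr3.R0=2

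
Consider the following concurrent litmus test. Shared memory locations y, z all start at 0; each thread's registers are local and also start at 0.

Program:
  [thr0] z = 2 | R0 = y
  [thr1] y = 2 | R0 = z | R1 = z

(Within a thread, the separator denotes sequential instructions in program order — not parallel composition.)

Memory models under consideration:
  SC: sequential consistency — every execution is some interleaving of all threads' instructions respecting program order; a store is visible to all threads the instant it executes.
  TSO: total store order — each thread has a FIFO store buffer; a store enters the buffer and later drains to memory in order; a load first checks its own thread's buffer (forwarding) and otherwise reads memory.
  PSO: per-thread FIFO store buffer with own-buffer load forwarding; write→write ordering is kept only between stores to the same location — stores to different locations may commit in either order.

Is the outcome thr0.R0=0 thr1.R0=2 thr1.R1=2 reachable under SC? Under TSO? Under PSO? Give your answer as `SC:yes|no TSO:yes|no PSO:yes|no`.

outcome vector order: (thr0.R0,thr1.R0,thr1.R1)
under SC → (0,2,2) (2,0,0) (2,0,2) (2,2,2)
under TSO → (0,0,0) (0,0,2) (0,2,2) (2,0,0) (2,0,2) (2,2,2)
under PSO → (0,0,0) (0,0,2) (0,2,2) (2,0,0) (2,0,2) (2,2,2)
target (0,2,2) ∈ {SC,TSO,PSO}

SC:yes TSO:yes PSO:yes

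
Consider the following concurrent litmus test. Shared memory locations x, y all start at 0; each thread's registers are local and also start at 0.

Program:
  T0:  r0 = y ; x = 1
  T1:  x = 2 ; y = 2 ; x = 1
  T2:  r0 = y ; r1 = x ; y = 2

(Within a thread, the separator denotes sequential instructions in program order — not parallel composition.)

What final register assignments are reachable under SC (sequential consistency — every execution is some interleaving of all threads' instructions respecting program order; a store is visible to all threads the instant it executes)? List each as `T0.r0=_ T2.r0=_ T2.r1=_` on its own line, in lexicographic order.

T0.r0=0 T2.r0=0 T2.r1=0
T0.r0=0 T2.r0=0 T2.r1=1
T0.r0=0 T2.r0=0 T2.r1=2
T0.r0=0 T2.r0=2 T2.r1=1
T0.r0=0 T2.r0=2 T2.r1=2
T0.r0=2 T2.r0=0 T2.r1=0
T0.r0=2 T2.r0=0 T2.r1=1
T0.r0=2 T2.r0=0 T2.r1=2
T0.r0=2 T2.r0=2 T2.r1=1
T0.r0=2 T2.r0=2 T2.r1=2

outcome vector order: (T0.r0,T2.r0,T2.r1)
|SC outcomes| = 10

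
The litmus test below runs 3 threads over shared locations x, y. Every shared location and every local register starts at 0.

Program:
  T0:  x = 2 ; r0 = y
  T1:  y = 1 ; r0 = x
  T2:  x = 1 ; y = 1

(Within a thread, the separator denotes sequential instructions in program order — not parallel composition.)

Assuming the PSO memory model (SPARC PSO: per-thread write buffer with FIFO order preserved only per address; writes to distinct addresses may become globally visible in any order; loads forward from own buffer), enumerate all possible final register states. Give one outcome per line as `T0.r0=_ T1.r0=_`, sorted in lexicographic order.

outcome vector order: (T0.r0,T1.r0)
|PSO outcomes| = 6

T0.r0=0 T1.r0=0
T0.r0=0 T1.r0=1
T0.r0=0 T1.r0=2
T0.r0=1 T1.r0=0
T0.r0=1 T1.r0=1
T0.r0=1 T1.r0=2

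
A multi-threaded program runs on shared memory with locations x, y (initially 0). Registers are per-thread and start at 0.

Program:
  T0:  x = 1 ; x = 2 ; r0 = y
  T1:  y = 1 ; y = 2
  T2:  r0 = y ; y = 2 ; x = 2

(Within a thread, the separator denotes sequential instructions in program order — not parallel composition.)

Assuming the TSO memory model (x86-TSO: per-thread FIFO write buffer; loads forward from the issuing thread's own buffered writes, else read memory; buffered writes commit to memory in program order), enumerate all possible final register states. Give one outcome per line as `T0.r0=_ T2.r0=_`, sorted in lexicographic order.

T0.r0=0 T2.r0=0
T0.r0=0 T2.r0=1
T0.r0=0 T2.r0=2
T0.r0=1 T2.r0=0
T0.r0=1 T2.r0=1
T0.r0=1 T2.r0=2
T0.r0=2 T2.r0=0
T0.r0=2 T2.r0=1
T0.r0=2 T2.r0=2

outcome vector order: (T0.r0,T2.r0)
|TSO outcomes| = 9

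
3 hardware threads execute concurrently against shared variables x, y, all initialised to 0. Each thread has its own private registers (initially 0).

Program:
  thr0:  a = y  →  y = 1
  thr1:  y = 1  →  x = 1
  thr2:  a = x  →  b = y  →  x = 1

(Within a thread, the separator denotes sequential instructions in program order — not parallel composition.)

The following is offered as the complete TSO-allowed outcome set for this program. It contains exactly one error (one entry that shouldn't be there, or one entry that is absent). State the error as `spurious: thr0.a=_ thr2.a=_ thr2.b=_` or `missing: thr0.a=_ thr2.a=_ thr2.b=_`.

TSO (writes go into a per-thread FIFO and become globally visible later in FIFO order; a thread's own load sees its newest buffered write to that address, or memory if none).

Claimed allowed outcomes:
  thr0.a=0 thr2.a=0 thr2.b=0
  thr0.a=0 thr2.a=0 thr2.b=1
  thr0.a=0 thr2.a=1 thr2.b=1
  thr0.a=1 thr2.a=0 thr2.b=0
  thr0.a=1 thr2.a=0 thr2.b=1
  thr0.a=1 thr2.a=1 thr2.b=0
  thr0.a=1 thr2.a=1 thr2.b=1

spurious: thr0.a=1 thr2.a=1 thr2.b=0

outcome vector order: (thr0.a,thr2.a,thr2.b)
under TSO → 000; 001; 011; 100; 101; 111
claimed∖TSO = {110}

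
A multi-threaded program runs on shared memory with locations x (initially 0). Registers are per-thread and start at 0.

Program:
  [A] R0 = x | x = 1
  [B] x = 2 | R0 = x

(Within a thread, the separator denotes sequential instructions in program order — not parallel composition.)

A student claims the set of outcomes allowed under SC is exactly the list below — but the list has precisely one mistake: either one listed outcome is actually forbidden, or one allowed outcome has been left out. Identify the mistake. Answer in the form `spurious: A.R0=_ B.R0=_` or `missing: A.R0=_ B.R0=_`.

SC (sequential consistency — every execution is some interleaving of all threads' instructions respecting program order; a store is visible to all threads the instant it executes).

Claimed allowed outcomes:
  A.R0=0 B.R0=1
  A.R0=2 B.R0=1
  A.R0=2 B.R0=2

missing: A.R0=0 B.R0=2

outcome vector order: (A.R0,B.R0)
under SC → <0 1> <0 2> <2 1> <2 2>
SC∖claimed = {<0 2>}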